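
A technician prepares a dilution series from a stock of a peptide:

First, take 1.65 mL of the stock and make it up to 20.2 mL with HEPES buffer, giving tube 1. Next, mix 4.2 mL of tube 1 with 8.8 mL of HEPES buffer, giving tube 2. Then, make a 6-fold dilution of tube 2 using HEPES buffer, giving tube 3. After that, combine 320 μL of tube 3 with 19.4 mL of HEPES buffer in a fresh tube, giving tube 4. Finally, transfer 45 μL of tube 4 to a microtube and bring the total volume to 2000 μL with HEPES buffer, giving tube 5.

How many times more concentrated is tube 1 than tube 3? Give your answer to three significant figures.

Step 1: 1.65 mL brought to 20.2 mL → factor 20.2/1.65 = 12.242
Step 2: 4.2 mL + 8.8 mL = 13 mL total → factor 13/4.2 = 3.0952
Step 3: 6-fold → factor 6
Dilution factor to tube 1 = 12.242; to tube 3 = 227.36
[tube 1]/[tube 3] = (factor to tube 3)/(factor to tube 1) = 227.36/12.242 = 18.6

18.6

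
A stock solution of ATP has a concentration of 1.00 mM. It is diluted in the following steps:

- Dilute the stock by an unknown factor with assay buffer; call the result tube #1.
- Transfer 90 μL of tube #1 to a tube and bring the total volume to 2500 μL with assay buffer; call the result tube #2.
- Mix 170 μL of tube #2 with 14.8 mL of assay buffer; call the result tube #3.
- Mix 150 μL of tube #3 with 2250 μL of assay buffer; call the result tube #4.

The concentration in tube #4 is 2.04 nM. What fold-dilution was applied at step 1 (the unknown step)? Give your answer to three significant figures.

Step 1: unknown factor x
Step 2: 90 μL brought to 2500 μL → factor 2500/90 = 27.778
Step 3: 170 μL + 14.8 mL = 14970 μL total → factor 14970/170 = 88.059
Step 4: 150 μL + 2250 μL = 2400 μL total → factor 2400/150 = 16
Product of known-step factors = 39137
Overall factor = 1.00 mM / (2.04 nM) = 4.902 × 10^5
x = 4.902 × 10^5 / 39137 = 12.5

12.5-fold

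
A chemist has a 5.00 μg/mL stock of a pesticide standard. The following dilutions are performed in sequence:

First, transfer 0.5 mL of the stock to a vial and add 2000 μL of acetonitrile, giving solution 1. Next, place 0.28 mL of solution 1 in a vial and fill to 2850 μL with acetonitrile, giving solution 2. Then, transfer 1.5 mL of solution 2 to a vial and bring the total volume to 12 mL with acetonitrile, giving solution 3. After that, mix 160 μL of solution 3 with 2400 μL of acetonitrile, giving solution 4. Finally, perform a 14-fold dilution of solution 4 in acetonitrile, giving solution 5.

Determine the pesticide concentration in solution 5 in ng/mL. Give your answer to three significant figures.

Step 1: 0.5 mL + 2000 μL = 2.5 mL total → factor 2.5/0.5 = 5
Step 2: 0.28 mL brought to 2850 μL → factor 2.85/0.28 = 10.179
Step 3: 1.5 mL brought to 12 mL → factor 12/1.5 = 8
Step 4: 160 μL + 2400 μL = 2560 μL total → factor 2560/160 = 16
Step 5: 14-fold → factor 14
Overall dilution factor = 5 × 10.179 × 8 × 16 × 14 = 91200
Final = 5.00 μg/mL / 91200 = 5.482 × 10^-5 μg/mL = 0.0548 ng/mL

0.0548 ng/mL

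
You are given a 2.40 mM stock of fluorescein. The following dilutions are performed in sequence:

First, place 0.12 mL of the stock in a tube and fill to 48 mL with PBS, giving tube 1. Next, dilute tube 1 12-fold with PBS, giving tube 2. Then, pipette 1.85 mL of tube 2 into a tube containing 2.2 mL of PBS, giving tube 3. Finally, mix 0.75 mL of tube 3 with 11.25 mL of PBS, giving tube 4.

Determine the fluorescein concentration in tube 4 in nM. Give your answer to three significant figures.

14.3 nM

Step 1: 0.12 mL brought to 48 mL → factor 48/0.12 = 400
Step 2: 12-fold → factor 12
Step 3: 1.85 mL + 2.2 mL = 4.05 mL total → factor 4.05/1.85 = 2.1892
Step 4: 0.75 mL + 11.25 mL = 12 mL total → factor 12/0.75 = 16
Overall dilution factor = 400 × 12 × 2.1892 × 16 = 1.6813 × 10^5
Final = 2.40 mM / 1.6813 × 10^5 = 1.427 × 10^-5 mM = 14.3 nM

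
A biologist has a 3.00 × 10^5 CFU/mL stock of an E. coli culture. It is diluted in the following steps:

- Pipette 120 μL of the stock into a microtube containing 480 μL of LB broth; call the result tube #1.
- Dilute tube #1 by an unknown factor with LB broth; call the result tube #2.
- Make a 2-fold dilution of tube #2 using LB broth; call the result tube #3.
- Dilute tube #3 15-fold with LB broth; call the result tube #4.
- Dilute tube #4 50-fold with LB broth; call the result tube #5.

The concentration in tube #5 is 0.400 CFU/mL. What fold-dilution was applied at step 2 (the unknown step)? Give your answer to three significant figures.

100-fold

Step 1: 120 μL + 480 μL = 600 μL total → factor 600/120 = 5
Step 2: unknown factor x
Step 3: 2-fold → factor 2
Step 4: 15-fold → factor 15
Step 5: 50-fold → factor 50
Product of known-step factors = 7500
Overall factor = 3.00 × 10^5 CFU/mL / (0.400 CFU/mL) = 7.5 × 10^5
x = 7.5 × 10^5 / 7500 = 100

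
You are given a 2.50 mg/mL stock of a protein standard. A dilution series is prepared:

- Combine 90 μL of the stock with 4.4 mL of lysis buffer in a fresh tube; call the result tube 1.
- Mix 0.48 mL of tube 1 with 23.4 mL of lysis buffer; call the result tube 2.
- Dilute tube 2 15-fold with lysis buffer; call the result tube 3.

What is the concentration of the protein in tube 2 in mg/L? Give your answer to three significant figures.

Step 1: 90 μL + 4.4 mL = 4490 μL total → factor 4490/90 = 49.889
Step 2: 0.48 mL + 23.4 mL = 23.88 mL total → factor 23.88/0.48 = 49.75
Dilution factor through tube 2 = 49.889 × 49.75 = 2482
[tube 2] = 2.50 mg/mL / 2482 = 0.001007 mg/mL = 1.01 mg/L

1.01 mg/L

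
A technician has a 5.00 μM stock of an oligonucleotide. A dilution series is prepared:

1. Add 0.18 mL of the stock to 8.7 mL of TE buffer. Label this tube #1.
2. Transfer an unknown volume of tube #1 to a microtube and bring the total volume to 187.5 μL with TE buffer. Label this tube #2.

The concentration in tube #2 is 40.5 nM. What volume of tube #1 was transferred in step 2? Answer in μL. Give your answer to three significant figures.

74.9 μL

Step 1: 0.18 mL + 8.7 mL = 8.88 mL total → factor 8.88/0.18 = 49.333
Step 2: v brought to 187.5 μL → factor = 187.5 μL/v
Product of known-step factors = 49.333
Overall factor = 5.00 μM / (40.5 nM) = 123.46
Step-2 factor = 123.46 / 49.333 = 2.5025
v = 187.5 μL / 2.5025 = 74.9 μL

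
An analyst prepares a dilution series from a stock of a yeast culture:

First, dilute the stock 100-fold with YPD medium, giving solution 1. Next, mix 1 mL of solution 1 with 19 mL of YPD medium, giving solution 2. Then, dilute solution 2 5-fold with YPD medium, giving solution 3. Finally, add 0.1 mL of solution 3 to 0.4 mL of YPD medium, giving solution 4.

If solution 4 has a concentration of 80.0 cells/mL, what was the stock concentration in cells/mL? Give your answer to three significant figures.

Step 1: 100-fold → factor 100
Step 2: 1 mL + 19 mL = 20 mL total → factor 20/1 = 20
Step 3: 5-fold → factor 5
Step 4: 0.1 mL + 0.4 mL = 0.5 mL total → factor 0.5/0.1 = 5
Overall dilution factor = 100 × 20 × 5 × 5 = 50000
Stock = 80.0 cells/mL × 50000 = 4.00 × 10^6 cells/mL

4.00 × 10^6 cells/mL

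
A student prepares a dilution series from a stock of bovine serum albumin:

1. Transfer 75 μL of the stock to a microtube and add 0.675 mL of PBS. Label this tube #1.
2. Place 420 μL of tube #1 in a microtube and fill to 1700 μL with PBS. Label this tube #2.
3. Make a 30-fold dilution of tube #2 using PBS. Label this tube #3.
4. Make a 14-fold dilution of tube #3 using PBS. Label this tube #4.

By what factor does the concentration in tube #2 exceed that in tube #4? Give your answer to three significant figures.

Step 1: 75 μL + 0.675 mL = 750 μL total → factor 750/75 = 10
Step 2: 420 μL brought to 1700 μL → factor 1700/420 = 4.0476
Step 3: 30-fold → factor 30
Step 4: 14-fold → factor 14
Dilution factor to tube #2 = 40.476; to tube #4 = 17000
[tube #2]/[tube #4] = (factor to tube #4)/(factor to tube #2) = 17000/40.476 = 420

420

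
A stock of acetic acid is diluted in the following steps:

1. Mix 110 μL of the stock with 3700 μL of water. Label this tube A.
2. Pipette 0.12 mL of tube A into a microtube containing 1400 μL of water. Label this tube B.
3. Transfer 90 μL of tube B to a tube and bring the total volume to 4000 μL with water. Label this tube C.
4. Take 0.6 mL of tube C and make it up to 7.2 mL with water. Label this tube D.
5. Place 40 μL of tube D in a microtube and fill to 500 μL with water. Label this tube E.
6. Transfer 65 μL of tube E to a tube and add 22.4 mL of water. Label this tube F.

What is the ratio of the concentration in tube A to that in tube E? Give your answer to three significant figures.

8.44 × 10^4

Step 1: 110 μL + 3700 μL = 3810 μL total → factor 3810/110 = 34.636
Step 2: 0.12 mL + 1400 μL = 1.52 mL total → factor 1.52/0.12 = 12.667
Step 3: 90 μL brought to 4000 μL → factor 4000/90 = 44.444
Step 4: 0.6 mL brought to 7.2 mL → factor 7.2/0.6 = 12
Step 5: 40 μL brought to 500 μL → factor 500/40 = 12.5
Dilution factor to tube A = 34.636; to tube E = 2.9248 × 10^6
[tube A]/[tube E] = (factor to tube E)/(factor to tube A) = 2.9248 × 10^6/34.636 = 8.44 × 10^4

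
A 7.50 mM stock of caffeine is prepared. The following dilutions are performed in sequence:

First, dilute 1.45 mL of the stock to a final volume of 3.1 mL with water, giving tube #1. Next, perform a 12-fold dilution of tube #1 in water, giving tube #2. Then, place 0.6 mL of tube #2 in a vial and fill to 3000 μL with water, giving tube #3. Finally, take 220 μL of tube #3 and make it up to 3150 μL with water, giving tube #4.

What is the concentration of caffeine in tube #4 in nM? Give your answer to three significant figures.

Step 1: 1.45 mL brought to 3.1 mL → factor 3.1/1.45 = 2.1379
Step 2: 12-fold → factor 12
Step 3: 0.6 mL brought to 3000 μL → factor 3/0.6 = 5
Step 4: 220 μL brought to 3150 μL → factor 3150/220 = 14.318
Overall dilution factor = 2.1379 × 12 × 5 × 14.318 = 1836.7
Final = 7.50 mM / 1836.7 = 0.004083 mM = 4.08 × 10^3 nM

4.08 × 10^3 nM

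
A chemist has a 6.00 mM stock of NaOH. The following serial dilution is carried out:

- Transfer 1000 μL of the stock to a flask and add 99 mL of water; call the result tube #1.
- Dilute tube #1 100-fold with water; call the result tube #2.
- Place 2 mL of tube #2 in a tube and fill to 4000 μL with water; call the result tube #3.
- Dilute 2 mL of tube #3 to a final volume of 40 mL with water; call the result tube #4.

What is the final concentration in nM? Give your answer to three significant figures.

Step 1: 1000 μL + 99 mL = 1 × 10^5 μL total → factor 1 × 10^5/1000 = 100
Step 2: 100-fold → factor 100
Step 3: 2 mL brought to 4000 μL → factor 4/2 = 2
Step 4: 2 mL brought to 40 mL → factor 40/2 = 20
Overall dilution factor = 100 × 100 × 2 × 20 = 4 × 10^5
Final = 6.00 mM / 4 × 10^5 = 1.500 × 10^-5 mM = 15.0 nM

15.0 nM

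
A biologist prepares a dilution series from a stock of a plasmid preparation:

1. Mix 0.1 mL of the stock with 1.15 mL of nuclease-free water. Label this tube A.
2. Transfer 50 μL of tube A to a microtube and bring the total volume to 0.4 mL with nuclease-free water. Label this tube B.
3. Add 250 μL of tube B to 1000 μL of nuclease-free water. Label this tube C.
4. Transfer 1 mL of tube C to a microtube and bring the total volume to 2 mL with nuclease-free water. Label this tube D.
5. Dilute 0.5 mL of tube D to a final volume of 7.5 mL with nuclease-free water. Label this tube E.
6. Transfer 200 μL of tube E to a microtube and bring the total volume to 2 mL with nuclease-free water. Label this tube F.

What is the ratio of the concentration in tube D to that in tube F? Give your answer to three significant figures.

Step 1: 0.1 mL + 1.15 mL = 1.25 mL total → factor 1.25/0.1 = 12.5
Step 2: 50 μL brought to 0.4 mL → factor 400/50 = 8
Step 3: 250 μL + 1000 μL = 1250 μL total → factor 1250/250 = 5
Step 4: 1 mL brought to 2 mL → factor 2/1 = 2
Step 5: 0.5 mL brought to 7.5 mL → factor 7.5/0.5 = 15
Step 6: 200 μL brought to 2 mL → factor 2000/200 = 10
Dilution factor to tube D = 1000; to tube F = 1.5 × 10^5
[tube D]/[tube F] = (factor to tube F)/(factor to tube D) = 1.5 × 10^5/1000 = 150

150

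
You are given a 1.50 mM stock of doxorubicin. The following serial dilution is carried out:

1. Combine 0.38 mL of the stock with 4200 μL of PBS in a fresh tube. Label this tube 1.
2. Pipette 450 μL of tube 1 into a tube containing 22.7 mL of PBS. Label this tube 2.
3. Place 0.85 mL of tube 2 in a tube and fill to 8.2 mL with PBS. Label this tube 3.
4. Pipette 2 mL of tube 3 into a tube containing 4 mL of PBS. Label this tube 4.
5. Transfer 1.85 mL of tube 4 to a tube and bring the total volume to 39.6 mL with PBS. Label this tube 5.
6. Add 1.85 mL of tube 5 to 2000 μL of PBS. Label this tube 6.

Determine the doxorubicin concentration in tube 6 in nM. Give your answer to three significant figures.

1.88 nM

Step 1: 0.38 mL + 4200 μL = 4.58 mL total → factor 4.58/0.38 = 12.053
Step 2: 450 μL + 22.7 mL = 23150 μL total → factor 23150/450 = 51.444
Step 3: 0.85 mL brought to 8.2 mL → factor 8.2/0.85 = 9.6471
Step 4: 2 mL + 4 mL = 6 mL total → factor 6/2 = 3
Step 5: 1.85 mL brought to 39.6 mL → factor 39.6/1.85 = 21.405
Step 6: 1.85 mL + 2000 μL = 3.85 mL total → factor 3.85/1.85 = 2.0811
Overall dilution factor = 12.053 × 51.444 × 9.6471 × 3 × 21.405 × 2.0811 = 7.9937 × 10^5
Final = 1.50 mM / 7.9937 × 10^5 = 1.876 × 10^-6 mM = 1.88 nM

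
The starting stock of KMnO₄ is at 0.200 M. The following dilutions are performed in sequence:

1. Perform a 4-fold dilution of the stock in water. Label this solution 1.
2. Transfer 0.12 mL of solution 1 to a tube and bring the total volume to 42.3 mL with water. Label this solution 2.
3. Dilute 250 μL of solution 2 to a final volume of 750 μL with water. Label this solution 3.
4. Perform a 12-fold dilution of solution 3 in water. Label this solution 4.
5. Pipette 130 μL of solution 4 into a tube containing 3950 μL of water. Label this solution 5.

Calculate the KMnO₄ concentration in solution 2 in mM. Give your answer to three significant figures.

0.142 mM

Step 1: 4-fold → factor 4
Step 2: 0.12 mL brought to 42.3 mL → factor 42.3/0.12 = 352.5
Dilution factor through solution 2 = 4 × 352.5 = 1410
[solution 2] = 0.200 M / 1410 = 0.0001418 M = 0.142 mM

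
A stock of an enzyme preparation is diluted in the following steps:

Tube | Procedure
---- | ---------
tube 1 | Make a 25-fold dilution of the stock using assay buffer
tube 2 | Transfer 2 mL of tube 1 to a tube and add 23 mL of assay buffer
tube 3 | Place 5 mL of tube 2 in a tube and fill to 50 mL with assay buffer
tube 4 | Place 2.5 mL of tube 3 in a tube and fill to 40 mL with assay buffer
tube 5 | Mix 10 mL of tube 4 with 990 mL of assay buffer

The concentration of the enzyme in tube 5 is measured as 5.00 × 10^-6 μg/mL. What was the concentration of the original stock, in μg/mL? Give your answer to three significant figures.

25.0 μg/mL

Step 1: 25-fold → factor 25
Step 2: 2 mL + 23 mL = 25 mL total → factor 25/2 = 12.5
Step 3: 5 mL brought to 50 mL → factor 50/5 = 10
Step 4: 2.5 mL brought to 40 mL → factor 40/2.5 = 16
Step 5: 10 mL + 990 mL = 1000 mL total → factor 1000/10 = 100
Overall dilution factor = 25 × 12.5 × 10 × 16 × 100 = 5 × 10^6
Stock = 5.00 × 10^-6 μg/mL × 5 × 10^6 = 25.0 μg/mL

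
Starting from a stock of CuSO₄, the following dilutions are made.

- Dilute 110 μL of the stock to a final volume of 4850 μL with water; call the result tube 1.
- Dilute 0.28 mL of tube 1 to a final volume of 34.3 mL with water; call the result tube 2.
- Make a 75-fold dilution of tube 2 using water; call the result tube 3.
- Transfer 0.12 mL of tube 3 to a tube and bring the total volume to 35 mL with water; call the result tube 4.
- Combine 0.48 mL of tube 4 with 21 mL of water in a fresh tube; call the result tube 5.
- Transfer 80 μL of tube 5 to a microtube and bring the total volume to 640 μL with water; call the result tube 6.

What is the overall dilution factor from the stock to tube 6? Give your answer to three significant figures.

4.23 × 10^10

Step 1: 110 μL brought to 4850 μL → factor 4850/110 = 44.091
Step 2: 0.28 mL brought to 34.3 mL → factor 34.3/0.28 = 122.5
Step 3: 75-fold → factor 75
Step 4: 0.12 mL brought to 35 mL → factor 35/0.12 = 291.67
Step 5: 0.48 mL + 21 mL = 21.48 mL total → factor 21.48/0.48 = 44.75
Step 6: 80 μL brought to 640 μL → factor 640/80 = 8
Overall dilution factor = 44.091 × 122.5 × 75 × 291.67 × 44.75 × 8 = 4.2298 × 10^10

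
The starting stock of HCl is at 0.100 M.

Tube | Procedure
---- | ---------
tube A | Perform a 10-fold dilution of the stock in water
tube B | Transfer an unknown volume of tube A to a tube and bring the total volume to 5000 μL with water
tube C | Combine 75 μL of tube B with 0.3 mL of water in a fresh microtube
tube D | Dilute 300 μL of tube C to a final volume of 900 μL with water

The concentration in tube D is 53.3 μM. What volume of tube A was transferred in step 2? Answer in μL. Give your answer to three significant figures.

Step 1: 10-fold → factor 10
Step 2: v brought to 5000 μL → factor = 5000 μL/v
Step 3: 75 μL + 0.3 mL = 375 μL total → factor 375/75 = 5
Step 4: 300 μL brought to 900 μL → factor 900/300 = 3
Product of known-step factors = 150
Overall factor = 0.100 M / (53.3 μM) = 1876.2
Step-2 factor = 1876.2 / 150 = 12.508
v = 5000 μL / 12.508 = 400 μL

400 μL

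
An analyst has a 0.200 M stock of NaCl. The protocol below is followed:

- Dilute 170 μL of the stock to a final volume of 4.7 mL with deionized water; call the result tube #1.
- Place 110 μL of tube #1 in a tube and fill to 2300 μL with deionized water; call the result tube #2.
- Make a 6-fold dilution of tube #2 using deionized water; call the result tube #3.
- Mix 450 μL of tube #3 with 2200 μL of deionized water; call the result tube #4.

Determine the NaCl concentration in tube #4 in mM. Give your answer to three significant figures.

0.00979 mM

Step 1: 170 μL brought to 4.7 mL → factor 4700/170 = 27.647
Step 2: 110 μL brought to 2300 μL → factor 2300/110 = 20.909
Step 3: 6-fold → factor 6
Step 4: 450 μL + 2200 μL = 2650 μL total → factor 2650/450 = 5.8889
Overall dilution factor = 27.647 × 20.909 × 6 × 5.8889 = 20425
Final = 0.200 M / 20425 = 9.792 × 10^-6 M = 0.00979 mM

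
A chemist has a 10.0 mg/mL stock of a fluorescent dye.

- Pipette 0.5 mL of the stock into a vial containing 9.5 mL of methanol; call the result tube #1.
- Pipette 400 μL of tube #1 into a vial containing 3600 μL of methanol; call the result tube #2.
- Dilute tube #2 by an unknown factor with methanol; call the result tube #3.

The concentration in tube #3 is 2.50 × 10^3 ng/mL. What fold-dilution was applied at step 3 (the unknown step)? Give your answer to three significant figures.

20.0-fold

Step 1: 0.5 mL + 9.5 mL = 10 mL total → factor 10/0.5 = 20
Step 2: 400 μL + 3600 μL = 4000 μL total → factor 4000/400 = 10
Step 3: unknown factor x
Product of known-step factors = 200
Overall factor = 10.0 mg/mL / (2.50 × 10^3 ng/mL) = 4000
x = 4000 / 200 = 20.0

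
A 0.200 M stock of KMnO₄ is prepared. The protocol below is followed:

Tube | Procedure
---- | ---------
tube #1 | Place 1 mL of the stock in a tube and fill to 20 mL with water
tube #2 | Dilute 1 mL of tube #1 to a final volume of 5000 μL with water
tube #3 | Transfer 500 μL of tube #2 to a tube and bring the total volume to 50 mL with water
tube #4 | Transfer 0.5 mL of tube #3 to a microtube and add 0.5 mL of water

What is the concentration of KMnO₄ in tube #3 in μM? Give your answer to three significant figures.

Step 1: 1 mL brought to 20 mL → factor 20/1 = 20
Step 2: 1 mL brought to 5000 μL → factor 5/1 = 5
Step 3: 500 μL brought to 50 mL → factor 50000/500 = 100
Dilution factor through tube #3 = 20 × 5 × 100 = 10000
[tube #3] = 0.200 M / 10000 = 2.000 × 10^-5 M = 20.0 μM

20.0 μM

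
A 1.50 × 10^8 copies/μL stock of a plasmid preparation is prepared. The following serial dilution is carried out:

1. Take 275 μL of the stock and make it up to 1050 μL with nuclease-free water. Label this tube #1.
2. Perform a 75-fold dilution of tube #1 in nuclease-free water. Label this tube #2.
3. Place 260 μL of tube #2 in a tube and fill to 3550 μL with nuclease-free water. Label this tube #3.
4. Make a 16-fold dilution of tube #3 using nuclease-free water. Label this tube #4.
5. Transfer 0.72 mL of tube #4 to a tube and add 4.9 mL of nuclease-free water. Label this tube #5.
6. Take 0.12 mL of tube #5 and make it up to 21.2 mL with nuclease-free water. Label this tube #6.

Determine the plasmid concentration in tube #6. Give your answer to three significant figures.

1.74 copies/μL

Step 1: 275 μL brought to 1050 μL → factor 1050/275 = 3.8182
Step 2: 75-fold → factor 75
Step 3: 260 μL brought to 3550 μL → factor 3550/260 = 13.654
Step 4: 16-fold → factor 16
Step 5: 0.72 mL + 4.9 mL = 5.62 mL total → factor 5.62/0.72 = 7.8056
Step 6: 0.12 mL brought to 21.2 mL → factor 21.2/0.12 = 176.67
Overall dilution factor = 3.8182 × 75 × 13.654 × 16 × 7.8056 × 176.67 = 8.6268 × 10^7
Final = 1.50 × 10^8 copies/μL / 8.6268 × 10^7 = 1.74 copies/μL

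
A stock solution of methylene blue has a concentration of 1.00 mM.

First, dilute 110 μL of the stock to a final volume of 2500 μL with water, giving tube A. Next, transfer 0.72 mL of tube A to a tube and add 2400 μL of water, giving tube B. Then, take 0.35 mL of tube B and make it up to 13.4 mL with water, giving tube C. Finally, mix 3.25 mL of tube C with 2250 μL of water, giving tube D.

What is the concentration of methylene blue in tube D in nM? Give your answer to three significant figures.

157 nM

Step 1: 110 μL brought to 2500 μL → factor 2500/110 = 22.727
Step 2: 0.72 mL + 2400 μL = 3.12 mL total → factor 3.12/0.72 = 4.3333
Step 3: 0.35 mL brought to 13.4 mL → factor 13.4/0.35 = 38.286
Step 4: 3.25 mL + 2250 μL = 5.5 mL total → factor 5.5/3.25 = 1.6923
Overall dilution factor = 22.727 × 4.3333 × 38.286 × 1.6923 = 6381
Final = 1.00 mM / 6381 = 0.0001567 mM = 157 nM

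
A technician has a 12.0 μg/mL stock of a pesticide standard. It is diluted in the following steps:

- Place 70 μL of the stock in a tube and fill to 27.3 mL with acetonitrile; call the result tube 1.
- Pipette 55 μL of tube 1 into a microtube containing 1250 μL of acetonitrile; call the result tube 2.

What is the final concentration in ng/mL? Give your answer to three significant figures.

1.30 ng/mL

Step 1: 70 μL brought to 27.3 mL → factor 27300/70 = 390
Step 2: 55 μL + 1250 μL = 1305 μL total → factor 1305/55 = 23.727
Overall dilution factor = 390 × 23.727 = 9253.6
Final = 12.0 μg/mL / 9253.6 = 0.001297 μg/mL = 1.30 ng/mL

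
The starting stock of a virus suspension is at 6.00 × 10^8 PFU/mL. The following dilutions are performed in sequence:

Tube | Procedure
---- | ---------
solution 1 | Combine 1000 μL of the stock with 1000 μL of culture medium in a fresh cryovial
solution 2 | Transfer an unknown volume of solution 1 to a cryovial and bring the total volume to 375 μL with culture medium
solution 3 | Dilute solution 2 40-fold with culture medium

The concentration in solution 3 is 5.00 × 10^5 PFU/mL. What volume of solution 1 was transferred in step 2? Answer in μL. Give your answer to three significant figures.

25.0 μL

Step 1: 1000 μL + 1000 μL = 2000 μL total → factor 2000/1000 = 2
Step 2: v brought to 375 μL → factor = 375 μL/v
Step 3: 40-fold → factor 40
Product of known-step factors = 80
Overall factor = 6.00 × 10^8 PFU/mL / (5.00 × 10^5 PFU/mL) = 1200
Step-2 factor = 1200 / 80 = 15
v = 375 μL / 15 = 25.0 μL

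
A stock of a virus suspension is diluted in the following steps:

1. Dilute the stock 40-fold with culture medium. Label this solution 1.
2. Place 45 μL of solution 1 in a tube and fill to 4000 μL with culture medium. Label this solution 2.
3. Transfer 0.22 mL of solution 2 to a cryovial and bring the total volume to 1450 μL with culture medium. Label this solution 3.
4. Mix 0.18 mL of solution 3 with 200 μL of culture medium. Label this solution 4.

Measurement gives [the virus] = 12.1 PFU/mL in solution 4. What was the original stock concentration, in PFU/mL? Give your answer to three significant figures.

Step 1: 40-fold → factor 40
Step 2: 45 μL brought to 4000 μL → factor 4000/45 = 88.889
Step 3: 0.22 mL brought to 1450 μL → factor 1.45/0.22 = 6.5909
Step 4: 0.18 mL + 200 μL = 0.38 mL total → factor 0.38/0.18 = 2.1111
Overall dilution factor = 40 × 88.889 × 6.5909 × 2.1111 = 49473
Stock = 12.1 PFU/mL × 49473 = 5.99 × 10^5 PFU/mL

5.99 × 10^5 PFU/mL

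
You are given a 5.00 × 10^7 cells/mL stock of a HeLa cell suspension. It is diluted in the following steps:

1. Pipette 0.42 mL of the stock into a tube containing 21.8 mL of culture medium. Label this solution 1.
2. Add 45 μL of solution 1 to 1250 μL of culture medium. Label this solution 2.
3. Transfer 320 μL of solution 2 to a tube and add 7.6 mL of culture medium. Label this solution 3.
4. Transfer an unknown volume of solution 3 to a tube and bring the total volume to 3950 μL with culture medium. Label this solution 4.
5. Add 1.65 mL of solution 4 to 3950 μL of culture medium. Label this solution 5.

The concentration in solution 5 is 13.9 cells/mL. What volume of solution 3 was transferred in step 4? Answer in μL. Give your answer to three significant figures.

140 μL

Step 1: 0.42 mL + 21.8 mL = 22.22 mL total → factor 22.22/0.42 = 52.905
Step 2: 45 μL + 1250 μL = 1295 μL total → factor 1295/45 = 28.778
Step 3: 320 μL + 7.6 mL = 7920 μL total → factor 7920/320 = 24.75
Step 4: v brought to 3950 μL → factor = 3950 μL/v
Step 5: 1.65 mL + 3950 μL = 5.6 mL total → factor 5.6/1.65 = 3.3939
Product of known-step factors = 1.2789 × 10^5
Overall factor = 5.00 × 10^7 cells/mL / (13.9 cells/mL) = 3.5971 × 10^6
Step-4 factor = 3.5971 × 10^6 / 1.2789 × 10^5 = 28.127
v = 3950 μL / 28.127 = 140 μL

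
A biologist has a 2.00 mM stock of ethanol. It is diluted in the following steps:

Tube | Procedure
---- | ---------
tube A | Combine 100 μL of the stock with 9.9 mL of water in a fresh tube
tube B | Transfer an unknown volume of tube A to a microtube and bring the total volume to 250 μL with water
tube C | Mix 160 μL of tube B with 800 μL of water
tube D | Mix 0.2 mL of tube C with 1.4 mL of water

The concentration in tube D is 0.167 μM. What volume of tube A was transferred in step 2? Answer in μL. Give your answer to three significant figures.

100 μL

Step 1: 100 μL + 9.9 mL = 10000 μL total → factor 10000/100 = 100
Step 2: v brought to 250 μL → factor = 250 μL/v
Step 3: 160 μL + 800 μL = 960 μL total → factor 960/160 = 6
Step 4: 0.2 mL + 1.4 mL = 1.6 mL total → factor 1.6/0.2 = 8
Product of known-step factors = 4800
Overall factor = 2.00 mM / (0.167 μM) = 11976
Step-2 factor = 11976 / 4800 = 2.495
v = 250 μL / 2.495 = 100 μL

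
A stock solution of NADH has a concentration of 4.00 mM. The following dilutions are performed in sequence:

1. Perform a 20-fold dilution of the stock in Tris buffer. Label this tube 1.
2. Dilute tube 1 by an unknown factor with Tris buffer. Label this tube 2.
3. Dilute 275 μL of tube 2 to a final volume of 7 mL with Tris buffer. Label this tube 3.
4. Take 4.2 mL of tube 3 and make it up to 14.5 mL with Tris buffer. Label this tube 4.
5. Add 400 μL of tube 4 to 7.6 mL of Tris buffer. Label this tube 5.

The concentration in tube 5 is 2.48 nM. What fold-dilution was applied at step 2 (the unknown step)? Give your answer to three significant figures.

Step 1: 20-fold → factor 20
Step 2: unknown factor x
Step 3: 275 μL brought to 7 mL → factor 7000/275 = 25.455
Step 4: 4.2 mL brought to 14.5 mL → factor 14.5/4.2 = 3.4524
Step 5: 400 μL + 7.6 mL = 8000 μL total → factor 8000/400 = 20
Product of known-step factors = 35152
Overall factor = 4.00 mM / (2.48 nM) = 1.6129 × 10^6
x = 1.6129 × 10^6 / 35152 = 45.9

45.9-fold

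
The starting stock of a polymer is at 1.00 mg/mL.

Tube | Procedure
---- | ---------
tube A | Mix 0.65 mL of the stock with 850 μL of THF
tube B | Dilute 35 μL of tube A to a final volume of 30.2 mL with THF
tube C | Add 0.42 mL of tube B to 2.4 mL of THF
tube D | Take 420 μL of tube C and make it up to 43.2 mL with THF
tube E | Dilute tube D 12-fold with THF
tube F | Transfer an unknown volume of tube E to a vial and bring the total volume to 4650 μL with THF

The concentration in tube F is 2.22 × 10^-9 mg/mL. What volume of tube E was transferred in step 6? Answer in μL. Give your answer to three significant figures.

170 μL

Step 1: 0.65 mL + 850 μL = 1.5 mL total → factor 1.5/0.65 = 2.3077
Step 2: 35 μL brought to 30.2 mL → factor 30200/35 = 862.86
Step 3: 0.42 mL + 2.4 mL = 2.82 mL total → factor 2.82/0.42 = 6.7143
Step 4: 420 μL brought to 43.2 mL → factor 43200/420 = 102.86
Step 5: 12-fold → factor 12
Step 6: v brought to 4650 μL → factor = 4650 μL/v
Product of known-step factors = 1.6502 × 10^7
Overall factor = 1.00 mg/mL / (2.22 × 10^-9 mg/mL) = 4.5045 × 10^8
Step-6 factor = 4.5045 × 10^8 / 1.6502 × 10^7 = 27.297
v = 4650 μL / 27.297 = 170 μL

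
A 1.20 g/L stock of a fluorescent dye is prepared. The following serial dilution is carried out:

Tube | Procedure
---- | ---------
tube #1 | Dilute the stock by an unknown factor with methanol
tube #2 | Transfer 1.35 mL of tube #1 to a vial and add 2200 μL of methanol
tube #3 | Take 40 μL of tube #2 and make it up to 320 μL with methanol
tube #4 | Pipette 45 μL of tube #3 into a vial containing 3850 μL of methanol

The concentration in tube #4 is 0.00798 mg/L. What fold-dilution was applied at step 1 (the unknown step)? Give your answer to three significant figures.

Step 1: unknown factor x
Step 2: 1.35 mL + 2200 μL = 3.55 mL total → factor 3.55/1.35 = 2.6296
Step 3: 40 μL brought to 320 μL → factor 320/40 = 8
Step 4: 45 μL + 3850 μL = 3895 μL total → factor 3895/45 = 86.556
Product of known-step factors = 1820.9
Overall factor = 1.20 g/L / (0.00798 mg/L) = 1.5038 × 10^5
x = 1.5038 × 10^5 / 1820.9 = 82.6

82.6-fold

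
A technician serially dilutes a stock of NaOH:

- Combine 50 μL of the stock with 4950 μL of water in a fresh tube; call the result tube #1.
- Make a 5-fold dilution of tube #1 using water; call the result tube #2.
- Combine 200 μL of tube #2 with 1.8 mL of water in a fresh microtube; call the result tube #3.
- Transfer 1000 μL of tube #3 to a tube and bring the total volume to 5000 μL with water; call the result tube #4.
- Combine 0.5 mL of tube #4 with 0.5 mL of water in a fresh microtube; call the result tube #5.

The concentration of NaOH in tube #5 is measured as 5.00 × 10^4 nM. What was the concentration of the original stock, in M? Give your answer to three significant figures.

2.50 M

Step 1: 50 μL + 4950 μL = 5000 μL total → factor 5000/50 = 100
Step 2: 5-fold → factor 5
Step 3: 200 μL + 1.8 mL = 2000 μL total → factor 2000/200 = 10
Step 4: 1000 μL brought to 5000 μL → factor 5000/1000 = 5
Step 5: 0.5 mL + 0.5 mL = 1 mL total → factor 1/0.5 = 2
Overall dilution factor = 100 × 5 × 10 × 5 × 2 = 50000
Stock = 5.00 × 10^4 nM × 50000 = 2.500 × 10^9 nM = 2.50 M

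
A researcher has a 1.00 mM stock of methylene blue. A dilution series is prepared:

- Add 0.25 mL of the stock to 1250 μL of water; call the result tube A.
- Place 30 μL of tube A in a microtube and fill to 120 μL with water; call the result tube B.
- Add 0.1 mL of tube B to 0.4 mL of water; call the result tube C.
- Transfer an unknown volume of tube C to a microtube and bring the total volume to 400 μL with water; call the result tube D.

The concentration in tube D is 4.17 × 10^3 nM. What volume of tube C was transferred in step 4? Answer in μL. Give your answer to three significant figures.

200 μL

Step 1: 0.25 mL + 1250 μL = 1.5 mL total → factor 1.5/0.25 = 6
Step 2: 30 μL brought to 120 μL → factor 120/30 = 4
Step 3: 0.1 mL + 0.4 mL = 0.5 mL total → factor 0.5/0.1 = 5
Step 4: v brought to 400 μL → factor = 400 μL/v
Product of known-step factors = 120
Overall factor = 1.00 mM / (4.17 × 10^3 nM) = 239.81
Step-4 factor = 239.81 / 120 = 1.9984
v = 400 μL / 1.9984 = 200 μL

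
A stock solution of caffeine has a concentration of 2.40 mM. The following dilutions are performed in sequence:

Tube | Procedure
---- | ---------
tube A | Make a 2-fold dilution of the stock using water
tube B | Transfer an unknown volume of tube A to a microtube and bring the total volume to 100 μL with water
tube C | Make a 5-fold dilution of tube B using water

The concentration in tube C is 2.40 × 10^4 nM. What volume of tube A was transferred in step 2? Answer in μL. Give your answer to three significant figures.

Step 1: 2-fold → factor 2
Step 2: v brought to 100 μL → factor = 100 μL/v
Step 3: 5-fold → factor 5
Product of known-step factors = 10
Overall factor = 2.40 mM / (2.40 × 10^4 nM) = 100
Step-2 factor = 100 / 10 = 10
v = 100 μL / 10 = 10.0 μL

10.0 μL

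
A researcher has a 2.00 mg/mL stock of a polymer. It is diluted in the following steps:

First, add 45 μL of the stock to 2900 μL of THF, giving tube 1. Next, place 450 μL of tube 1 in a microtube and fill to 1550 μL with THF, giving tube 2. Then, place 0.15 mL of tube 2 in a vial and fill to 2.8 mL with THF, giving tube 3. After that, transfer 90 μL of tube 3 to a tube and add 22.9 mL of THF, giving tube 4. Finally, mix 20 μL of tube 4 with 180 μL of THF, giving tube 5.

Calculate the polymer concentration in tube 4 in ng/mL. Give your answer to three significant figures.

1.86 ng/mL

Step 1: 45 μL + 2900 μL = 2945 μL total → factor 2945/45 = 65.444
Step 2: 450 μL brought to 1550 μL → factor 1550/450 = 3.4444
Step 3: 0.15 mL brought to 2.8 mL → factor 2.8/0.15 = 18.667
Step 4: 90 μL + 22.9 mL = 22990 μL total → factor 22990/90 = 255.44
Dilution factor through tube 4 = 65.444 × 3.4444 × 18.667 × 255.44 = 1.0749 × 10^6
[tube 4] = 2.00 mg/mL / 1.0749 × 10^6 = 1.861 × 10^-6 mg/mL = 1.86 ng/mL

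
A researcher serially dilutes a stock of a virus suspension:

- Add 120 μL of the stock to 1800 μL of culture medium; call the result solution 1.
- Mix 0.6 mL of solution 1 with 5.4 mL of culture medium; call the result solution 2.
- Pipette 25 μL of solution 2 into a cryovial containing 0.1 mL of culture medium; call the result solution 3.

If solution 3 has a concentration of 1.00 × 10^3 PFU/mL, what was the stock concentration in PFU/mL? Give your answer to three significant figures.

8.00 × 10^5 PFU/mL

Step 1: 120 μL + 1800 μL = 1920 μL total → factor 1920/120 = 16
Step 2: 0.6 mL + 5.4 mL = 6 mL total → factor 6/0.6 = 10
Step 3: 25 μL + 0.1 mL = 125 μL total → factor 125/25 = 5
Overall dilution factor = 16 × 10 × 5 = 800
Stock = 1.00 × 10^3 PFU/mL × 800 = 8.00 × 10^5 PFU/mL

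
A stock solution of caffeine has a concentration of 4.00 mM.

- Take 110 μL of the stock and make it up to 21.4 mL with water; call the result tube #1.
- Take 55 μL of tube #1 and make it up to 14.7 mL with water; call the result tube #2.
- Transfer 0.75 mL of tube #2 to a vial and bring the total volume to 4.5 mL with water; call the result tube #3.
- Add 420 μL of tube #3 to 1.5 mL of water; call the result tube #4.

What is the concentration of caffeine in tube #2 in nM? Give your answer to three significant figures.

76.9 nM

Step 1: 110 μL brought to 21.4 mL → factor 21400/110 = 194.55
Step 2: 55 μL brought to 14.7 mL → factor 14700/55 = 267.27
Dilution factor through tube #2 = 194.55 × 267.27 = 51997
[tube #2] = 4.00 mM / 51997 = 7.693 × 10^-5 mM = 76.9 nM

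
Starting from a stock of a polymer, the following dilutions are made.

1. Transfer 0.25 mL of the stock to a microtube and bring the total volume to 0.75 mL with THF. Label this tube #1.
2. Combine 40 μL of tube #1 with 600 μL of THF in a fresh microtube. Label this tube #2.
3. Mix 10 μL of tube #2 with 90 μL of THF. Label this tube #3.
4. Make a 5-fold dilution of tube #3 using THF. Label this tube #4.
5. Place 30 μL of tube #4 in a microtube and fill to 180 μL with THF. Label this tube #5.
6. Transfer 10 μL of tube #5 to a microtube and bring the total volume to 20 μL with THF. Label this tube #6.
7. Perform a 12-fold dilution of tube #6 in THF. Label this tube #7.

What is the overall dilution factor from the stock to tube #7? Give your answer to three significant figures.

3.46 × 10^5

Step 1: 0.25 mL brought to 0.75 mL → factor 0.75/0.25 = 3
Step 2: 40 μL + 600 μL = 640 μL total → factor 640/40 = 16
Step 3: 10 μL + 90 μL = 100 μL total → factor 100/10 = 10
Step 4: 5-fold → factor 5
Step 5: 30 μL brought to 180 μL → factor 180/30 = 6
Step 6: 10 μL brought to 20 μL → factor 20/10 = 2
Step 7: 12-fold → factor 12
Overall dilution factor = 3 × 16 × 10 × 5 × 6 × 2 × 12 = 3.456 × 10^5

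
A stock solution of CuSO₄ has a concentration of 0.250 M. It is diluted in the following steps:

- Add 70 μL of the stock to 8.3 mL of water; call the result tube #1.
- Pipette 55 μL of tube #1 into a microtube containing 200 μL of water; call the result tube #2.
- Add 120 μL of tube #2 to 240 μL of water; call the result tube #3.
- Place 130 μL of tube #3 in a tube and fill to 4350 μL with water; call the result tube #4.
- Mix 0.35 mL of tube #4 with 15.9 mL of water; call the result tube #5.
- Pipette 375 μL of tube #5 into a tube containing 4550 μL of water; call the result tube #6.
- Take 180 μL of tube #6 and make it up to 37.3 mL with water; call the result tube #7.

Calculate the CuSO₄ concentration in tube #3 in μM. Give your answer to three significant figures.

150 μM

Step 1: 70 μL + 8.3 mL = 8370 μL total → factor 8370/70 = 119.57
Step 2: 55 μL + 200 μL = 255 μL total → factor 255/55 = 4.6364
Step 3: 120 μL + 240 μL = 360 μL total → factor 360/120 = 3
Dilution factor through tube #3 = 119.57 × 4.6364 × 3 = 1663.1
[tube #3] = 0.250 M / 1663.1 = 0.0001503 M = 150 μM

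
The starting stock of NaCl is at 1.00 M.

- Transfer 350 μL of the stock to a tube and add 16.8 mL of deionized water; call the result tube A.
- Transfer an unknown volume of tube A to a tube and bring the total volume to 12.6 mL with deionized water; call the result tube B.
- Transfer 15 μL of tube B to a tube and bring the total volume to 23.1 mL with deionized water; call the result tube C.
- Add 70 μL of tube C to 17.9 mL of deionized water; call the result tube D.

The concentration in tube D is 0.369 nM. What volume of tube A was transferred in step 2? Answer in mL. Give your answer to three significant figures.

Step 1: 350 μL + 16.8 mL = 17150 μL total → factor 17150/350 = 49
Step 2: v brought to 12.6 mL → factor = 12.6 mL/v
Step 3: 15 μL brought to 23.1 mL → factor 23100/15 = 1540
Step 4: 70 μL + 17.9 mL = 17970 μL total → factor 17970/70 = 256.71
Product of known-step factors = 1.9372 × 10^7
Overall factor = 1.00 M / (0.369 nM) = 2.71 × 10^9
Step-2 factor = 2.71 × 10^9 / 1.9372 × 10^7 = 139.9
v = 12.6 mL / 139.9 = 0.0901 mL

0.0901 mL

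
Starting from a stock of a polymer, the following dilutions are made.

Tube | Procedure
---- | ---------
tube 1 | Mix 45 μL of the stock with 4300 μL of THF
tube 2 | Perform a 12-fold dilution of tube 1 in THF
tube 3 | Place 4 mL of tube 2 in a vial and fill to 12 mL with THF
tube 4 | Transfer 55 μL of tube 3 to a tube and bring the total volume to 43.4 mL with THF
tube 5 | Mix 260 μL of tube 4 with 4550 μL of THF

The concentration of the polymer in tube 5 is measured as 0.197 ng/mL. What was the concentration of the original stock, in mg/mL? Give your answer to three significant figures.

Step 1: 45 μL + 4300 μL = 4345 μL total → factor 4345/45 = 96.556
Step 2: 12-fold → factor 12
Step 3: 4 mL brought to 12 mL → factor 12/4 = 3
Step 4: 55 μL brought to 43.4 mL → factor 43400/55 = 789.09
Step 5: 260 μL + 4550 μL = 4810 μL total → factor 4810/260 = 18.5
Overall dilution factor = 96.556 × 12 × 3 × 789.09 × 18.5 = 5.0743 × 10^7
Stock = 0.197 ng/mL × 5.0743 × 10^7 = 9.996 × 10^6 ng/mL = 10.0 mg/mL

10.0 mg/mL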